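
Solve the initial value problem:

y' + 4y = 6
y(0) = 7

General solution: y = 3/2 + Ce^(-4x)
Applying y(0) = 7: C = 7 - 3/2 = 11/2
Particular solution: y = 3/2 + (11/2)e^(-4x)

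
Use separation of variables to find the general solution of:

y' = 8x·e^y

Separating variables and integrating:
-e^(-y) = 4x² + C

General solution: y = -ln(C - 4x²)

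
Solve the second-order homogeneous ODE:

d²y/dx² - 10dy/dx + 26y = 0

Characteristic equation: r² - 10r + 26 = 0
Roots: r = 5 ± i (complex conjugates)
General solution: y = e^(5x)(C₁cos(x) + C₂sin(x))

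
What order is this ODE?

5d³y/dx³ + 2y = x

The order is 3 (highest derivative is of order 3).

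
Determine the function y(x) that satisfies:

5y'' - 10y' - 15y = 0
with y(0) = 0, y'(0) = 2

General solution: y = C₁e^(3x) + C₂e^(-x)
Applying ICs: C₁ = 1/2, C₂ = -1/2
Particular solution: y = (1/2)e^(3x) - (1/2)e^(-x)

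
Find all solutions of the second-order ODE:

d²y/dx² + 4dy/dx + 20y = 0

Characteristic equation: r² + 4r + 20 = 0
Roots: r = -2 ± 4i (complex conjugates)
General solution: y = e^(-2x)(C₁cos(4x) + C₂sin(4x))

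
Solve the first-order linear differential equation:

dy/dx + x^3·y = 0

Using integrating factor method:

General solution: y = Ce^(-x^4/4)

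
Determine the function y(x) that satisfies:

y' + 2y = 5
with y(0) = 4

General solution: y = 5/2 + Ce^(-2x)
Applying y(0) = 4: C = 4 - 5/2 = 3/2
Particular solution: y = 5/2 + (3/2)e^(-2x)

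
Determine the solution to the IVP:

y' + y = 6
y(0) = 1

General solution: y = 6 + Ce^(-x)
Applying y(0) = 1: C = 1 - 6 = -5
Particular solution: y = 6 - 5e^(-x)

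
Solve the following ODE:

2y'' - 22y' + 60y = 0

Characteristic equation: 2r² - 22r + 60 = 0
Divide by 2: r² - 11r + 30 = 0
Roots: r = 5, 6 (distinct real)
General solution: y = C₁e^(5x) + C₂e^(6x)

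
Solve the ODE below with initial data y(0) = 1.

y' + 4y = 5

General solution: y = 5/4 + Ce^(-4x)
Applying y(0) = 1: C = 1 - 5/4 = -1/4
Particular solution: y = 5/4 - (1/4)e^(-4x)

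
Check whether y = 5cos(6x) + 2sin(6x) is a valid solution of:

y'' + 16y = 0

Verification:
y'' = -180cos(6x) - 72sin(6x)
y'' + 16y ≠ 0 (frequency mismatch: got 36 instead of 16)

No, it is not a solution.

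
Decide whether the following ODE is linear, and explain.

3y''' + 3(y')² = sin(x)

Nonlinear ((y')² term)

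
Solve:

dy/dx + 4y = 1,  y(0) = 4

General solution: y = 1/4 + Ce^(-4x)
Applying y(0) = 4: C = 4 - 1/4 = 15/4
Particular solution: y = 1/4 + (15/4)e^(-4x)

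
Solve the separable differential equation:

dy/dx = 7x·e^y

Separating variables and integrating:
-e^(-y) = 7x²/2 + C

General solution: y = -ln(C - 7x²/2)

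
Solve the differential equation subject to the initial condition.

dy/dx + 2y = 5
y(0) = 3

General solution: y = 5/2 + Ce^(-2x)
Applying y(0) = 3: C = 3 - 5/2 = 1/2
Particular solution: y = 5/2 + (1/2)e^(-2x)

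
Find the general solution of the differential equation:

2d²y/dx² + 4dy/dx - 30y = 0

Characteristic equation: 2r² + 4r - 30 = 0
Divide by 2: r² + 2r - 15 = 0
Roots: r = 3, -5 (distinct real)
General solution: y = C₁e^(3x) + C₂e^(-5x)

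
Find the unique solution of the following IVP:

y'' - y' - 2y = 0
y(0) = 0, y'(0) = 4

General solution: y = C₁e^(2x) + C₂e^(-x)
Applying ICs: C₁ = 4/3, C₂ = -4/3
Particular solution: y = (4/3)e^(2x) - (4/3)e^(-x)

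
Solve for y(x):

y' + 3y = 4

Using integrating factor method:

General solution: y = 4/3 + Ce^(-3x)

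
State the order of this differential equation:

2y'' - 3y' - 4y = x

The order is 2 (highest derivative is of order 2).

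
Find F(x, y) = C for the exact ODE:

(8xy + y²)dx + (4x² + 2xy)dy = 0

Verify exactness: ∂M/∂y = ∂N/∂x ✓
Find F(x,y) such that ∂F/∂x = M, ∂F/∂y = N
Solution: 4x²y + xy² = C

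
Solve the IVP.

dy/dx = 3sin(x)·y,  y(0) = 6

General solution: y = Ce^(-3cos(x))
Applying IC y(0) = 6:
Particular solution: y = 6e^(3(1-cos(x)))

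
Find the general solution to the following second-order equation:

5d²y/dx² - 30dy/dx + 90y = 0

Characteristic equation: 5r² - 30r + 90 = 0
Divide by 5: r² - 6r + 18 = 0
Roots: r = 3 ± 3i (complex conjugates)
General solution: y = e^(3x)(C₁cos(3x) + C₂sin(3x))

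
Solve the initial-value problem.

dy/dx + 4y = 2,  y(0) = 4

General solution: y = 1/2 + Ce^(-4x)
Applying y(0) = 4: C = 4 - 1/2 = 7/2
Particular solution: y = 1/2 + (7/2)e^(-4x)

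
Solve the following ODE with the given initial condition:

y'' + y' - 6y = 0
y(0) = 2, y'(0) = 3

General solution: y = C₁e^(2x) + C₂e^(-3x)
Applying ICs: C₁ = 9/5, C₂ = 1/5
Particular solution: y = (9/5)e^(2x) + (1/5)e^(-3x)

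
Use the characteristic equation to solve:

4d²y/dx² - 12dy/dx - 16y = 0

Characteristic equation: 4r² - 12r - 16 = 0
Divide by 4: r² - 3r - 4 = 0
Roots: r = 4, -1 (distinct real)
General solution: y = C₁e^(4x) + C₂e^(-x)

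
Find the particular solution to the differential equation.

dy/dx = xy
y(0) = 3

General solution: y = Ce^(x²/2)
Applying IC y(0) = 3:
Particular solution: y = 3e^(x²/2)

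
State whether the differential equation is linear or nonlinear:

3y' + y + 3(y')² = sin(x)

Nonlinear ((y')² term)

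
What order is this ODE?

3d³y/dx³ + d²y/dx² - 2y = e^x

The order is 3 (highest derivative is of order 3).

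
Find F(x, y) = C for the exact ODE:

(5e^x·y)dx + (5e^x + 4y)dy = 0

Verify exactness: ∂M/∂y = ∂N/∂x ✓
Find F(x,y) such that ∂F/∂x = M, ∂F/∂y = N
Solution: 5e^x·y + 2y² = C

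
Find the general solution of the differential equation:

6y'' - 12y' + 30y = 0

Characteristic equation: 6r² - 12r + 30 = 0
Divide by 6: r² - 2r + 5 = 0
Roots: r = 1 ± 2i (complex conjugates)
General solution: y = e^x(C₁cos(2x) + C₂sin(2x))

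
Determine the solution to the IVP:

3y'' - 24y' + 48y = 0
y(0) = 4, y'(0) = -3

General solution: y = (C₁ + C₂x)e^(4x)
Repeated root r = 4
Applying ICs: C₁ = 4, C₂ = -19
Particular solution: y = (4 - 19x)e^(4x)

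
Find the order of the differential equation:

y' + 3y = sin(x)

The order is 1 (highest derivative is of order 1).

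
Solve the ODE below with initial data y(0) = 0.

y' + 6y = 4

General solution: y = 2/3 + Ce^(-6x)
Applying y(0) = 0: C = 0 - 2/3 = -2/3
Particular solution: y = 2/3 - (2/3)e^(-6x)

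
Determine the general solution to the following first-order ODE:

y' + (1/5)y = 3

Using integrating factor method:

General solution: y = 15 + Ce^(-x/5)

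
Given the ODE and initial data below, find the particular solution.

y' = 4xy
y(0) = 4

General solution: y = Ce^(2x²)
Applying IC y(0) = 4:
Particular solution: y = 4e^(2x²)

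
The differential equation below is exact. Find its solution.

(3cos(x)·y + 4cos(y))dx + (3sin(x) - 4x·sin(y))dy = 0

Verify exactness: ∂M/∂y = ∂N/∂x ✓
Find F(x,y) such that ∂F/∂x = M, ∂F/∂y = N
Solution: 3sin(x)·y + 4x·cos(y) = C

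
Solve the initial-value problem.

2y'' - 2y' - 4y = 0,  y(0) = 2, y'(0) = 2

General solution: y = C₁e^(2x) + C₂e^(-x)
Applying ICs: C₁ = 4/3, C₂ = 2/3
Particular solution: y = (4/3)e^(2x) + (2/3)e^(-x)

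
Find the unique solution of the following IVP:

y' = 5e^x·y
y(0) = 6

General solution: y = Ce^(5e^x)
Applying IC y(0) = 6:
Particular solution: y = 6e^(5(e^x - 1))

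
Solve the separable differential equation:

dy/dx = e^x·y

Separating variables and integrating:
ln|y| = e^x + C

General solution: y = Ce^(e^x)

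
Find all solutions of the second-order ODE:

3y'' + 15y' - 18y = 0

Characteristic equation: 3r² + 15r - 18 = 0
Divide by 3: r² + 5r - 6 = 0
Roots: r = 1, -6 (distinct real)
General solution: y = C₁e^x + C₂e^(-6x)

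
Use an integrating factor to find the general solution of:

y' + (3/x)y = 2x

Using integrating factor method:

General solution: y = (2/5)x^2 + Cx^(-3)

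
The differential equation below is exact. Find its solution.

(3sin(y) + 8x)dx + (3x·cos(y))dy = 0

Verify exactness: ∂M/∂y = ∂N/∂x ✓
Find F(x,y) such that ∂F/∂x = M, ∂F/∂y = N
Solution: 3x·sin(y) + 4x² = C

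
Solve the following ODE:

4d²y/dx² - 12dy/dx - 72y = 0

Characteristic equation: 4r² - 12r - 72 = 0
Divide by 4: r² - 3r - 18 = 0
Roots: r = 6, -3 (distinct real)
General solution: y = C₁e^(6x) + C₂e^(-3x)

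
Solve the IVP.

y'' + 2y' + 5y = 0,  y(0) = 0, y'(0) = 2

General solution: y = e^(-x)(C₁cos(2x) + C₂sin(2x))
Complex roots r = -1 ± 2i
Applying ICs: C₁ = 0, C₂ = 1
Particular solution: y = e^(-x)(sin(2x))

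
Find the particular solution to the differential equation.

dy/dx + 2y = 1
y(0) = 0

General solution: y = 1/2 + Ce^(-2x)
Applying y(0) = 0: C = 0 - 1/2 = -1/2
Particular solution: y = 1/2 - (1/2)e^(-2x)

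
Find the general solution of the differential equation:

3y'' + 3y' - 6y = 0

Characteristic equation: 3r² + 3r - 6 = 0
Divide by 3: r² + r - 2 = 0
Roots: r = 1, -2 (distinct real)
General solution: y = C₁e^x + C₂e^(-2x)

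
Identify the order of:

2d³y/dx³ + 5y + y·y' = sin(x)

The order is 3 (highest derivative is of order 3).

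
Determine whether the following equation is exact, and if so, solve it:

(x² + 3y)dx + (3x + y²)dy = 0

Verify exactness: ∂M/∂y = ∂N/∂x ✓
Find F(x,y) such that ∂F/∂x = M, ∂F/∂y = N
Solution: x³/3 + 3xy + y³/3 = C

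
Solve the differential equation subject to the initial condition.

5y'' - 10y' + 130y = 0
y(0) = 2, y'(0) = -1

General solution: y = e^x(C₁cos(5x) + C₂sin(5x))
Complex roots r = 1 ± 5i
Applying ICs: C₁ = 2, C₂ = -3/5
Particular solution: y = e^x(2cos(5x) - (3/5)sin(5x))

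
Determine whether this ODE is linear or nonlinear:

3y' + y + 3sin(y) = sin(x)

Nonlinear (sin(y) is nonlinear in y)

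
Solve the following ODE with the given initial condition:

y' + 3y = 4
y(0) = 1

General solution: y = 4/3 + Ce^(-3x)
Applying y(0) = 1: C = 1 - 4/3 = -1/3
Particular solution: y = 4/3 - (1/3)e^(-3x)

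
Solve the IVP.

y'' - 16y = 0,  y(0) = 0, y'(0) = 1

General solution: y = C₁e^(4x) + C₂e^(-4x)
Applying ICs: C₁ = 1/8, C₂ = -1/8
Particular solution: y = (1/8)e^(4x) - (1/8)e^(-4x)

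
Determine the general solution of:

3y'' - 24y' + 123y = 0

Characteristic equation: 3r² - 24r + 123 = 0
Divide by 3: r² - 8r + 41 = 0
Roots: r = 4 ± 5i (complex conjugates)
General solution: y = e^(4x)(C₁cos(5x) + C₂sin(5x))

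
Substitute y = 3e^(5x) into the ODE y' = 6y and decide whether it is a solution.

Verification:
y = 3e^(5x)
y' = 15e^(5x)
But 6y = 18e^(5x)
y' ≠ 6y — the derivative does not match

No, it is not a solution.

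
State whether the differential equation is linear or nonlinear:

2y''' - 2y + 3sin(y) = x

Nonlinear (sin(y) is nonlinear in y)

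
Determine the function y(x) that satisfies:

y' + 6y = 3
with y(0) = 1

General solution: y = 1/2 + Ce^(-6x)
Applying y(0) = 1: C = 1 - 1/2 = 1/2
Particular solution: y = 1/2 + (1/2)e^(-6x)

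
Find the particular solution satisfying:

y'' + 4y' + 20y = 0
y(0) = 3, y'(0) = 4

General solution: y = e^(-2x)(C₁cos(4x) + C₂sin(4x))
Complex roots r = -2 ± 4i
Applying ICs: C₁ = 3, C₂ = 5/2
Particular solution: y = e^(-2x)(3cos(4x) + (5/2)sin(4x))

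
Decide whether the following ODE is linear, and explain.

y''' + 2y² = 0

Nonlinear (y² term)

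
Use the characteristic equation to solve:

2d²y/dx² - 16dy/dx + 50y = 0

Characteristic equation: 2r² - 16r + 50 = 0
Divide by 2: r² - 8r + 25 = 0
Roots: r = 4 ± 3i (complex conjugates)
General solution: y = e^(4x)(C₁cos(3x) + C₂sin(3x))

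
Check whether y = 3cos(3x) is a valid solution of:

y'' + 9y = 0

Verification:
y'' = -27cos(3x)
y'' + 9y = 0 ✓

Yes, it is a solution.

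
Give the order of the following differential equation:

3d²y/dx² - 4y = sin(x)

The order is 2 (highest derivative is of order 2).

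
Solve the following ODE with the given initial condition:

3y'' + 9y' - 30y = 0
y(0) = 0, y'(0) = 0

General solution: y = C₁e^(2x) + C₂e^(-5x)
Applying ICs: C₁ = 0, C₂ = 0
Particular solution: y = 0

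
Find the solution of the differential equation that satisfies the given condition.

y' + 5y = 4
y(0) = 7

General solution: y = 4/5 + Ce^(-5x)
Applying y(0) = 7: C = 7 - 4/5 = 31/5
Particular solution: y = 4/5 + (31/5)e^(-5x)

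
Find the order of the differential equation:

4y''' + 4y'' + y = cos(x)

The order is 3 (highest derivative is of order 3).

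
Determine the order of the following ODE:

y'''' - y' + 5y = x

The order is 4 (highest derivative is of order 4).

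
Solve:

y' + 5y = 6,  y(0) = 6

General solution: y = 6/5 + Ce^(-5x)
Applying y(0) = 6: C = 6 - 6/5 = 24/5
Particular solution: y = 6/5 + (24/5)e^(-5x)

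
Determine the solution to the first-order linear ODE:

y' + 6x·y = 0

Using integrating factor method:

General solution: y = Ce^(-3x^2)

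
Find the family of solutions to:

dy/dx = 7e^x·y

Separating variables and integrating:
ln|y| = 7e^x + C

General solution: y = Ce^(7e^x)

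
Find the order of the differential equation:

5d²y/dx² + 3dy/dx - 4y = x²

The order is 2 (highest derivative is of order 2).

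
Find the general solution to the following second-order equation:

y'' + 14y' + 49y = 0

Characteristic equation: r² + 14r + 49 = 0
Factored: (r + 7)² = 0
Repeated root: r = -7
General solution: y = (C₁ + C₂x)e^(-7x)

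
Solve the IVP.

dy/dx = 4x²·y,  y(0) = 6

General solution: y = Ce^(4x³/3)
Applying IC y(0) = 6:
Particular solution: y = 6e^(4x³/3)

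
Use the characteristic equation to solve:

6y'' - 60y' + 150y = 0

Characteristic equation: 6r² - 60r + 150 = 0
Divide by 6: r² - 10r + 25 = 0
Factored: (r - 5)² = 0
Repeated root: r = 5
General solution: y = (C₁ + C₂x)e^(5x)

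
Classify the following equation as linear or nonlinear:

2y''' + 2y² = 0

Nonlinear (y² term)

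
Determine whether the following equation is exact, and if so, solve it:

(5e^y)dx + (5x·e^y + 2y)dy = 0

Verify exactness: ∂M/∂y = ∂N/∂x ✓
Find F(x,y) such that ∂F/∂x = M, ∂F/∂y = N
Solution: 5x·e^y + y² = C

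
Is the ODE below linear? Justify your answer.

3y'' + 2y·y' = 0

No. Nonlinear (product y·y')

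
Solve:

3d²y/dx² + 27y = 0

Characteristic equation: 3r² + 27 = 0
Divide by 3: r² + 9 = 0
Roots: r = ±3i (complex conjugates)
General solution: y = C₁cos(3x) + C₂sin(3x)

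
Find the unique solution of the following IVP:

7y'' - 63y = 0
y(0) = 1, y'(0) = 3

General solution: y = C₁e^(3x) + C₂e^(-3x)
Applying ICs: C₁ = 1, C₂ = 0
Particular solution: y = e^(3x)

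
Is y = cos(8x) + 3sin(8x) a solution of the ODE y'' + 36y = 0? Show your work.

Verification:
y'' = -64cos(8x) - 192sin(8x)
y'' + 36y ≠ 0 (frequency mismatch: got 64 instead of 36)

No, it is not a solution.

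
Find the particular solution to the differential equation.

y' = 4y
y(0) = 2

General solution: y = Ce^(4x)
Applying IC y(0) = 2:
Particular solution: y = 2e^(4x)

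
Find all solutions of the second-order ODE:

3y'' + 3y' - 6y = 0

Characteristic equation: 3r² + 3r - 6 = 0
Divide by 3: r² + r - 2 = 0
Roots: r = 1, -2 (distinct real)
General solution: y = C₁e^x + C₂e^(-2x)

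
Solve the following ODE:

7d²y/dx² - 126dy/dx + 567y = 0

Characteristic equation: 7r² - 126r + 567 = 0
Divide by 7: r² - 18r + 81 = 0
Factored: (r - 9)² = 0
Repeated root: r = 9
General solution: y = (C₁ + C₂x)e^(9x)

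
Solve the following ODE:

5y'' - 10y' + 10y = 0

Characteristic equation: 5r² - 10r + 10 = 0
Divide by 5: r² - 2r + 2 = 0
Roots: r = 1 ± i (complex conjugates)
General solution: y = e^x(C₁cos(x) + C₂sin(x))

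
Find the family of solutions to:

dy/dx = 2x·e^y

Separating variables and integrating:
-e^(-y) = x² + C

General solution: y = -ln(C - x²)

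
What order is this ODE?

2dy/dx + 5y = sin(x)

The order is 1 (highest derivative is of order 1).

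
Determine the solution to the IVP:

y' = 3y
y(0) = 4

General solution: y = Ce^(3x)
Applying IC y(0) = 4:
Particular solution: y = 4e^(3x)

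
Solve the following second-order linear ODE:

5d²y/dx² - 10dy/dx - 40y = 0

Characteristic equation: 5r² - 10r - 40 = 0
Divide by 5: r² - 2r - 8 = 0
Roots: r = 4, -2 (distinct real)
General solution: y = C₁e^(4x) + C₂e^(-2x)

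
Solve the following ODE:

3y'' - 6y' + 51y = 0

Characteristic equation: 3r² - 6r + 51 = 0
Divide by 3: r² - 2r + 17 = 0
Roots: r = 1 ± 4i (complex conjugates)
General solution: y = e^x(C₁cos(4x) + C₂sin(4x))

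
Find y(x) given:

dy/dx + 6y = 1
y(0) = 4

General solution: y = 1/6 + Ce^(-6x)
Applying y(0) = 4: C = 4 - 1/6 = 23/6
Particular solution: y = 1/6 + (23/6)e^(-6x)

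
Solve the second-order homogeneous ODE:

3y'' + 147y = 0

Characteristic equation: 3r² + 147 = 0
Divide by 3: r² + 49 = 0
Roots: r = ±7i (complex conjugates)
General solution: y = C₁cos(7x) + C₂sin(7x)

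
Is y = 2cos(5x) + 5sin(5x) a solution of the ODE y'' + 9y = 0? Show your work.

Verification:
y'' = -50cos(5x) - 125sin(5x)
y'' + 9y ≠ 0 (frequency mismatch: got 25 instead of 9)

No, it is not a solution.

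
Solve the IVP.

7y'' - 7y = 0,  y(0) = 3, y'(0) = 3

General solution: y = C₁e^x + C₂e^(-x)
Applying ICs: C₁ = 3, C₂ = 0
Particular solution: y = 3e^x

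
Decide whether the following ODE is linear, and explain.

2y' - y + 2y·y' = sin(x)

Nonlinear (product y·y')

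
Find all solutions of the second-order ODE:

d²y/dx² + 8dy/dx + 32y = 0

Characteristic equation: r² + 8r + 32 = 0
Roots: r = -4 ± 4i (complex conjugates)
General solution: y = e^(-4x)(C₁cos(4x) + C₂sin(4x))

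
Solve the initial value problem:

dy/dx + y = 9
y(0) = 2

General solution: y = 9 + Ce^(-x)
Applying y(0) = 2: C = 2 - 9 = -7
Particular solution: y = 9 - 7e^(-x)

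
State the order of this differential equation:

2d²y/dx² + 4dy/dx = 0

The order is 2 (highest derivative is of order 2).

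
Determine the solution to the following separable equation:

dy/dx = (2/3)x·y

Separating variables and integrating:
ln|y| = x^2/3 + C

General solution: y = Ce^(x^2/3)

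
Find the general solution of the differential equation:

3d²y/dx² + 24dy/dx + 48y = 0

Characteristic equation: 3r² + 24r + 48 = 0
Divide by 3: r² + 8r + 16 = 0
Factored: (r + 4)² = 0
Repeated root: r = -4
General solution: y = (C₁ + C₂x)e^(-4x)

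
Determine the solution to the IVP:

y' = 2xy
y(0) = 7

General solution: y = Ce^(x²)
Applying IC y(0) = 7:
Particular solution: y = 7e^(x²)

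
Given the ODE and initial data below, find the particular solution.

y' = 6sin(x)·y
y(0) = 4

General solution: y = Ce^(-6cos(x))
Applying IC y(0) = 4:
Particular solution: y = 4e^(6(1-cos(x)))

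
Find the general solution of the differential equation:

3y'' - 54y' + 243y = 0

Characteristic equation: 3r² - 54r + 243 = 0
Divide by 3: r² - 18r + 81 = 0
Factored: (r - 9)² = 0
Repeated root: r = 9
General solution: y = (C₁ + C₂x)e^(9x)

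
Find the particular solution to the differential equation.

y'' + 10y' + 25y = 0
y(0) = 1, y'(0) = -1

General solution: y = (C₁ + C₂x)e^(-5x)
Repeated root r = -5
Applying ICs: C₁ = 1, C₂ = 4
Particular solution: y = (1 + 4x)e^(-5x)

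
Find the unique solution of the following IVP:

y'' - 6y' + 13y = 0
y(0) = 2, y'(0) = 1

General solution: y = e^(3x)(C₁cos(2x) + C₂sin(2x))
Complex roots r = 3 ± 2i
Applying ICs: C₁ = 2, C₂ = -5/2
Particular solution: y = e^(3x)(2cos(2x) - (5/2)sin(2x))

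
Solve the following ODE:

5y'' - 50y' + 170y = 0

Characteristic equation: 5r² - 50r + 170 = 0
Divide by 5: r² - 10r + 34 = 0
Roots: r = 5 ± 3i (complex conjugates)
General solution: y = e^(5x)(C₁cos(3x) + C₂sin(3x))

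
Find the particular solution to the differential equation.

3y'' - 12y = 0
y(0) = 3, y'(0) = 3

General solution: y = C₁e^(2x) + C₂e^(-2x)
Applying ICs: C₁ = 9/4, C₂ = 3/4
Particular solution: y = (9/4)e^(2x) + (3/4)e^(-2x)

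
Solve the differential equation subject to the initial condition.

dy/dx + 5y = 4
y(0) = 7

General solution: y = 4/5 + Ce^(-5x)
Applying y(0) = 7: C = 7 - 4/5 = 31/5
Particular solution: y = 4/5 + (31/5)e^(-5x)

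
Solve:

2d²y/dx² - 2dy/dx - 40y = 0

Characteristic equation: 2r² - 2r - 40 = 0
Divide by 2: r² - r - 20 = 0
Roots: r = 5, -4 (distinct real)
General solution: y = C₁e^(5x) + C₂e^(-4x)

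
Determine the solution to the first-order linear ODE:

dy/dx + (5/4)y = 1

Using integrating factor method:

General solution: y = 4/5 + Ce^(-5x/4)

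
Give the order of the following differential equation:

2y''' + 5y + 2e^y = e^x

The order is 3 (highest derivative is of order 3).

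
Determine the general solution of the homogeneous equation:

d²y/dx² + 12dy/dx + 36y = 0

Characteristic equation: r² + 12r + 36 = 0
Factored: (r + 6)² = 0
Repeated root: r = -6
General solution: y = (C₁ + C₂x)e^(-6x)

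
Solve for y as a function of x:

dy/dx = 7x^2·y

Separating variables and integrating:
ln|y| = 7x^3/3 + C

General solution: y = Ce^(7x^3/3)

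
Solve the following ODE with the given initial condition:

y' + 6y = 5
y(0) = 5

General solution: y = 5/6 + Ce^(-6x)
Applying y(0) = 5: C = 5 - 5/6 = 25/6
Particular solution: y = 5/6 + (25/6)e^(-6x)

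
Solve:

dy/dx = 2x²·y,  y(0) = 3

General solution: y = Ce^(2x³/3)
Applying IC y(0) = 3:
Particular solution: y = 3e^(2x³/3)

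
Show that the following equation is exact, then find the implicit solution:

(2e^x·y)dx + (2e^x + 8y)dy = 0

Verify exactness: ∂M/∂y = ∂N/∂x ✓
Find F(x,y) such that ∂F/∂x = M, ∂F/∂y = N
Solution: 2e^x·y + 4y² = C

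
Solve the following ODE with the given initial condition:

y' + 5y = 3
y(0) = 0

General solution: y = 3/5 + Ce^(-5x)
Applying y(0) = 0: C = 0 - 3/5 = -3/5
Particular solution: y = 3/5 - (3/5)e^(-5x)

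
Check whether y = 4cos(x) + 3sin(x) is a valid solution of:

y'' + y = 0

Verification:
y'' = -4cos(x) - 3sin(x)
y'' + y = 0 ✓

Yes, it is a solution.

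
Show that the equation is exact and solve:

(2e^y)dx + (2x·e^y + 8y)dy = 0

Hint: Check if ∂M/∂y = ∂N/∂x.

Verify exactness: ∂M/∂y = ∂N/∂x ✓
Find F(x,y) such that ∂F/∂x = M, ∂F/∂y = N
Solution: 2x·e^y + 4y² = C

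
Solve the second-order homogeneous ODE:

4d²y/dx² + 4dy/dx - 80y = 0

Characteristic equation: 4r² + 4r - 80 = 0
Divide by 4: r² + r - 20 = 0
Roots: r = 4, -5 (distinct real)
General solution: y = C₁e^(4x) + C₂e^(-5x)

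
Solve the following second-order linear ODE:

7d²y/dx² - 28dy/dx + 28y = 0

Characteristic equation: 7r² - 28r + 28 = 0
Divide by 7: r² - 4r + 4 = 0
Factored: (r - 2)² = 0
Repeated root: r = 2
General solution: y = (C₁ + C₂x)e^(2x)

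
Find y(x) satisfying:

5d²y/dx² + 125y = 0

Characteristic equation: 5r² + 125 = 0
Divide by 5: r² + 25 = 0
Roots: r = ±5i (complex conjugates)
General solution: y = C₁cos(5x) + C₂sin(5x)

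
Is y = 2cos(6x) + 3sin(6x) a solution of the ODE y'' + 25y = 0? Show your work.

Verification:
y'' = -72cos(6x) - 108sin(6x)
y'' + 25y ≠ 0 (frequency mismatch: got 36 instead of 25)

No, it is not a solution.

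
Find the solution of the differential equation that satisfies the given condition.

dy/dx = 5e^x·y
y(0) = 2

General solution: y = Ce^(5e^x)
Applying IC y(0) = 2:
Particular solution: y = 2e^(5(e^x - 1))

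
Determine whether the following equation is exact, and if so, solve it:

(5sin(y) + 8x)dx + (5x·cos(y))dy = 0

Verify exactness: ∂M/∂y = ∂N/∂x ✓
Find F(x,y) such that ∂F/∂x = M, ∂F/∂y = N
Solution: 5x·sin(y) + 4x² = C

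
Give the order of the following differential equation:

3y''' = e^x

The order is 3 (highest derivative is of order 3).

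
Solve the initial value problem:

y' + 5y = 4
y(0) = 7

General solution: y = 4/5 + Ce^(-5x)
Applying y(0) = 7: C = 7 - 4/5 = 31/5
Particular solution: y = 4/5 + (31/5)e^(-5x)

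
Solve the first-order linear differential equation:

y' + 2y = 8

Using integrating factor method:

General solution: y = 4 + Ce^(-2x)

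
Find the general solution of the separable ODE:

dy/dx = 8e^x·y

Separating variables and integrating:
ln|y| = 8e^x + C

General solution: y = Ce^(8e^x)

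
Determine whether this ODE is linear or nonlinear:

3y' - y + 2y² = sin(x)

Nonlinear (y² term)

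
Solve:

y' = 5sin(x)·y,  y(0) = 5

General solution: y = Ce^(-5cos(x))
Applying IC y(0) = 5:
Particular solution: y = 5e^(5(1-cos(x)))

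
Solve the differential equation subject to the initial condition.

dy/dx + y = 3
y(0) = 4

General solution: y = 3 + Ce^(-x)
Applying y(0) = 4: C = 4 - 3 = 1
Particular solution: y = 3 + e^(-x)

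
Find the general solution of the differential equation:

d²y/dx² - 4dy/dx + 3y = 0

Characteristic equation: r² - 4r + 3 = 0
Roots: r = 3, 1 (distinct real)
General solution: y = C₁e^(3x) + C₂e^x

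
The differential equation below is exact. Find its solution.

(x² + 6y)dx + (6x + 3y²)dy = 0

Verify exactness: ∂M/∂y = ∂N/∂x ✓
Find F(x,y) such that ∂F/∂x = M, ∂F/∂y = N
Solution: x³/3 + 6xy + y³ = C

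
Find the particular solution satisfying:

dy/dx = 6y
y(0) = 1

General solution: y = Ce^(6x)
Applying IC y(0) = 1:
Particular solution: y = e^(6x)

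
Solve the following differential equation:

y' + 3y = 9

Using integrating factor method:

General solution: y = 3 + Ce^(-3x)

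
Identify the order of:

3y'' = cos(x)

The order is 2 (highest derivative is of order 2).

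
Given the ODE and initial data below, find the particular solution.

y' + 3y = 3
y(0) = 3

General solution: y = 1 + Ce^(-3x)
Applying y(0) = 3: C = 3 - 1 = 2
Particular solution: y = 1 + 2e^(-3x)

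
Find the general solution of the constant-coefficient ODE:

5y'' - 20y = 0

Characteristic equation: 5r² - 20 = 0
Divide by 5: r² - 4 = 0
Roots: r = 2, -2 (distinct real)
General solution: y = C₁e^(2x) + C₂e^(-2x)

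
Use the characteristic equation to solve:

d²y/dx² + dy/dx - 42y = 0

Characteristic equation: r² + r - 42 = 0
Roots: r = 6, -7 (distinct real)
General solution: y = C₁e^(6x) + C₂e^(-7x)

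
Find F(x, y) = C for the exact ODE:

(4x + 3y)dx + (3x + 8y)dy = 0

Verify exactness: ∂M/∂y = ∂N/∂x ✓
Find F(x,y) such that ∂F/∂x = M, ∂F/∂y = N
Solution: 2x² + 3xy + 4y² = C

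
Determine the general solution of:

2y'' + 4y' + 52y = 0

Characteristic equation: 2r² + 4r + 52 = 0
Divide by 2: r² + 2r + 26 = 0
Roots: r = -1 ± 5i (complex conjugates)
General solution: y = e^(-x)(C₁cos(5x) + C₂sin(5x))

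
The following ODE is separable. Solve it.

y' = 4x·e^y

Separating variables and integrating:
-e^(-y) = 2x² + C

General solution: y = -ln(C - 2x²)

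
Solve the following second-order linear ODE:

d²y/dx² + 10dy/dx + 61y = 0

Characteristic equation: r² + 10r + 61 = 0
Roots: r = -5 ± 6i (complex conjugates)
General solution: y = e^(-5x)(C₁cos(6x) + C₂sin(6x))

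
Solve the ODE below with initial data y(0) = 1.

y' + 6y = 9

General solution: y = 3/2 + Ce^(-6x)
Applying y(0) = 1: C = 1 - 3/2 = -1/2
Particular solution: y = 3/2 - (1/2)e^(-6x)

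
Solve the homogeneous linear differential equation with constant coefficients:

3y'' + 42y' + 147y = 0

Characteristic equation: 3r² + 42r + 147 = 0
Divide by 3: r² + 14r + 49 = 0
Factored: (r + 7)² = 0
Repeated root: r = -7
General solution: y = (C₁ + C₂x)e^(-7x)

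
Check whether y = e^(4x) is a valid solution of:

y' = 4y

Verification:
y = e^(4x)
y' = 4e^(4x)
4y = 4e^(4x)
y' = 4y ✓

Yes, it is a solution.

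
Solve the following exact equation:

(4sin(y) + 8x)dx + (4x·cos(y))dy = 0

Verify exactness: ∂M/∂y = ∂N/∂x ✓
Find F(x,y) such that ∂F/∂x = M, ∂F/∂y = N
Solution: 4x·sin(y) + 4x² = C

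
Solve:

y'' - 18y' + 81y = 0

Characteristic equation: r² - 18r + 81 = 0
Factored: (r - 9)² = 0
Repeated root: r = 9
General solution: y = (C₁ + C₂x)e^(9x)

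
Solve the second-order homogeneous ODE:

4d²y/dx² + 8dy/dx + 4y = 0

Characteristic equation: 4r² + 8r + 4 = 0
Divide by 4: r² + 2r + 1 = 0
Factored: (r + 1)² = 0
Repeated root: r = -1
General solution: y = (C₁ + C₂x)e^(-x)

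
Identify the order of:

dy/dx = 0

The order is 1 (highest derivative is of order 1).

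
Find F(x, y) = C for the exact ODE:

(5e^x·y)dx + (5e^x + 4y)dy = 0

Verify exactness: ∂M/∂y = ∂N/∂x ✓
Find F(x,y) such that ∂F/∂x = M, ∂F/∂y = N
Solution: 5e^x·y + 2y² = C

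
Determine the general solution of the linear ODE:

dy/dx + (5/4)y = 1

Using integrating factor method:

General solution: y = 4/5 + Ce^(-5x/4)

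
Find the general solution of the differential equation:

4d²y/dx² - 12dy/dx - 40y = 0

Characteristic equation: 4r² - 12r - 40 = 0
Divide by 4: r² - 3r - 10 = 0
Roots: r = 5, -2 (distinct real)
General solution: y = C₁e^(5x) + C₂e^(-2x)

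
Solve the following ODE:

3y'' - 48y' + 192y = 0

Characteristic equation: 3r² - 48r + 192 = 0
Divide by 3: r² - 16r + 64 = 0
Factored: (r - 8)² = 0
Repeated root: r = 8
General solution: y = (C₁ + C₂x)e^(8x)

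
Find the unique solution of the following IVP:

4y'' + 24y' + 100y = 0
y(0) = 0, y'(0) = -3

General solution: y = e^(-3x)(C₁cos(4x) + C₂sin(4x))
Complex roots r = -3 ± 4i
Applying ICs: C₁ = 0, C₂ = -3/4
Particular solution: y = e^(-3x)(-(3/4)sin(4x))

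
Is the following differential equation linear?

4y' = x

Yes. Linear (y and its derivatives appear to the first power only, no products of y terms)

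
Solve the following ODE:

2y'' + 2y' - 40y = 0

Characteristic equation: 2r² + 2r - 40 = 0
Divide by 2: r² + r - 20 = 0
Roots: r = 4, -5 (distinct real)
General solution: y = C₁e^(4x) + C₂e^(-5x)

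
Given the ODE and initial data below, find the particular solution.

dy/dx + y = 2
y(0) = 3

General solution: y = 2 + Ce^(-x)
Applying y(0) = 3: C = 3 - 2 = 1
Particular solution: y = 2 + e^(-x)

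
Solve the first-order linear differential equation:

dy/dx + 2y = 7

Using integrating factor method:

General solution: y = 7/2 + Ce^(-2x)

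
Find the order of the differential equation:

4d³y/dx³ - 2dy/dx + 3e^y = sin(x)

The order is 3 (highest derivative is of order 3).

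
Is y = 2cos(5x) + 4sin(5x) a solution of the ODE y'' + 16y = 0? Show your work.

Verification:
y'' = -50cos(5x) - 100sin(5x)
y'' + 16y ≠ 0 (frequency mismatch: got 25 instead of 16)

No, it is not a solution.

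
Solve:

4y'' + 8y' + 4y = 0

Characteristic equation: 4r² + 8r + 4 = 0
Divide by 4: r² + 2r + 1 = 0
Factored: (r + 1)² = 0
Repeated root: r = -1
General solution: y = (C₁ + C₂x)e^(-x)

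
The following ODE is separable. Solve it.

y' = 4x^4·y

Separating variables and integrating:
ln|y| = 4x^5/5 + C

General solution: y = Ce^(4x^5/5)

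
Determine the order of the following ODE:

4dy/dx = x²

The order is 1 (highest derivative is of order 1).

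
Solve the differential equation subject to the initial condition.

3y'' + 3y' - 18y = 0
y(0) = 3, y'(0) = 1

General solution: y = C₁e^(2x) + C₂e^(-3x)
Applying ICs: C₁ = 2, C₂ = 1
Particular solution: y = 2e^(2x) + e^(-3x)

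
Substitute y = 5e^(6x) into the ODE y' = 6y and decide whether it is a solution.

Verification:
y = 5e^(6x)
y' = 30e^(6x)
6y = 30e^(6x)
y' = 6y ✓

Yes, it is a solution.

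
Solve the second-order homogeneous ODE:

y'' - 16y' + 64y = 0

Characteristic equation: r² - 16r + 64 = 0
Factored: (r - 8)² = 0
Repeated root: r = 8
General solution: y = (C₁ + C₂x)e^(8x)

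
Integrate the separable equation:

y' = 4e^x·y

Separating variables and integrating:
ln|y| = 4e^x + C

General solution: y = Ce^(4e^x)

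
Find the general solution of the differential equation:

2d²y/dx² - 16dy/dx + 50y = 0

Characteristic equation: 2r² - 16r + 50 = 0
Divide by 2: r² - 8r + 25 = 0
Roots: r = 4 ± 3i (complex conjugates)
General solution: y = e^(4x)(C₁cos(3x) + C₂sin(3x))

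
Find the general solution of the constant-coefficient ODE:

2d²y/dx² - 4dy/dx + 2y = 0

Characteristic equation: 2r² - 4r + 2 = 0
Divide by 2: r² - 2r + 1 = 0
Factored: (r - 1)² = 0
Repeated root: r = 1
General solution: y = (C₁ + C₂x)e^x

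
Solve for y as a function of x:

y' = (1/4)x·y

Separating variables and integrating:
ln|y| = x^2/8 + C

General solution: y = Ce^(x^2/8)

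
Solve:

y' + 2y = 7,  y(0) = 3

General solution: y = 7/2 + Ce^(-2x)
Applying y(0) = 3: C = 3 - 7/2 = -1/2
Particular solution: y = 7/2 - (1/2)e^(-2x)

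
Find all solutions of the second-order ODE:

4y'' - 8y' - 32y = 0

Characteristic equation: 4r² - 8r - 32 = 0
Divide by 4: r² - 2r - 8 = 0
Roots: r = 4, -2 (distinct real)
General solution: y = C₁e^(4x) + C₂e^(-2x)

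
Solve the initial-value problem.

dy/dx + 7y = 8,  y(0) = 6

General solution: y = 8/7 + Ce^(-7x)
Applying y(0) = 6: C = 6 - 8/7 = 34/7
Particular solution: y = 8/7 + (34/7)e^(-7x)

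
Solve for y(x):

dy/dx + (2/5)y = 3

Using integrating factor method:

General solution: y = 15/2 + Ce^(-2x/5)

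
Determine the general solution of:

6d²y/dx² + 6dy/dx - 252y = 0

Characteristic equation: 6r² + 6r - 252 = 0
Divide by 6: r² + r - 42 = 0
Roots: r = 6, -7 (distinct real)
General solution: y = C₁e^(6x) + C₂e^(-7x)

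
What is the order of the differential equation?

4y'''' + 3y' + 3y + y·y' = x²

The order is 4 (highest derivative is of order 4).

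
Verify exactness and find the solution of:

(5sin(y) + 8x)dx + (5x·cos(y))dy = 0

Verify exactness: ∂M/∂y = ∂N/∂x ✓
Find F(x,y) such that ∂F/∂x = M, ∂F/∂y = N
Solution: 5x·sin(y) + 4x² = C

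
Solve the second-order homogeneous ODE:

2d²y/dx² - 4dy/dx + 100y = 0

Characteristic equation: 2r² - 4r + 100 = 0
Divide by 2: r² - 2r + 50 = 0
Roots: r = 1 ± 7i (complex conjugates)
General solution: y = e^x(C₁cos(7x) + C₂sin(7x))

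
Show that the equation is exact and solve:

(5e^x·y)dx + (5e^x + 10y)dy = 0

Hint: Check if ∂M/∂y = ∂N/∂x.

Verify exactness: ∂M/∂y = ∂N/∂x ✓
Find F(x,y) such that ∂F/∂x = M, ∂F/∂y = N
Solution: 5e^x·y + 5y² = C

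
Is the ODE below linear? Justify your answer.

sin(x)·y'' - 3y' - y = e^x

Yes. Linear (y and its derivatives appear to the first power only, no products of y terms)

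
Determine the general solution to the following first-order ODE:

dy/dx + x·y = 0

Using integrating factor method:

General solution: y = Ce^(-x^2/2)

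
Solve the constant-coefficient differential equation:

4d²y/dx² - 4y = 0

Characteristic equation: 4r² - 4 = 0
Divide by 4: r² - 1 = 0
Roots: r = 1, -1 (distinct real)
General solution: y = C₁e^x + C₂e^(-x)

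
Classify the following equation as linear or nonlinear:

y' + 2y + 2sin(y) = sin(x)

Nonlinear (sin(y) is nonlinear in y)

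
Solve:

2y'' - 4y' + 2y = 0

Characteristic equation: 2r² - 4r + 2 = 0
Divide by 2: r² - 2r + 1 = 0
Factored: (r - 1)² = 0
Repeated root: r = 1
General solution: y = (C₁ + C₂x)e^x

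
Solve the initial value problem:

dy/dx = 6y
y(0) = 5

General solution: y = Ce^(6x)
Applying IC y(0) = 5:
Particular solution: y = 5e^(6x)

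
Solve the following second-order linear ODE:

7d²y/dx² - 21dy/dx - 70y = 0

Characteristic equation: 7r² - 21r - 70 = 0
Divide by 7: r² - 3r - 10 = 0
Roots: r = 5, -2 (distinct real)
General solution: y = C₁e^(5x) + C₂e^(-2x)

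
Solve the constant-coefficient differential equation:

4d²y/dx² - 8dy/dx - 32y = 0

Characteristic equation: 4r² - 8r - 32 = 0
Divide by 4: r² - 2r - 8 = 0
Roots: r = 4, -2 (distinct real)
General solution: y = C₁e^(4x) + C₂e^(-2x)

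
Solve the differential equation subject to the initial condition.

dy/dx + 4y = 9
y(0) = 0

General solution: y = 9/4 + Ce^(-4x)
Applying y(0) = 0: C = 0 - 9/4 = -9/4
Particular solution: y = 9/4 - (9/4)e^(-4x)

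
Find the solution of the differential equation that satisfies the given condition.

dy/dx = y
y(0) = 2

General solution: y = Ce^x
Applying IC y(0) = 2:
Particular solution: y = 2e^x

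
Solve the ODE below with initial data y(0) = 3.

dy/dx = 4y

General solution: y = Ce^(4x)
Applying IC y(0) = 3:
Particular solution: y = 3e^(4x)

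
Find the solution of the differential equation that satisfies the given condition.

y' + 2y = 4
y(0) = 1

General solution: y = 2 + Ce^(-2x)
Applying y(0) = 1: C = 1 - 2 = -1
Particular solution: y = 2 - e^(-2x)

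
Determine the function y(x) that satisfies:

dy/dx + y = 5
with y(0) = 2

General solution: y = 5 + Ce^(-x)
Applying y(0) = 2: C = 2 - 5 = -3
Particular solution: y = 5 - 3e^(-x)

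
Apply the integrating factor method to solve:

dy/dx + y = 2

Using integrating factor method:

General solution: y = 2 + Ce^(-x)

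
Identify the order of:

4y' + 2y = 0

The order is 1 (highest derivative is of order 1).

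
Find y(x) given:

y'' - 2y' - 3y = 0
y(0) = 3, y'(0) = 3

General solution: y = C₁e^(3x) + C₂e^(-x)
Applying ICs: C₁ = 3/2, C₂ = 3/2
Particular solution: y = (3/2)e^(3x) + (3/2)e^(-x)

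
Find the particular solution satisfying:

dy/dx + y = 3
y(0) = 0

General solution: y = 3 + Ce^(-x)
Applying y(0) = 0: C = 0 - 3 = -3
Particular solution: y = 3 - 3e^(-x)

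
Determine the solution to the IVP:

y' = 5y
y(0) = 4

General solution: y = Ce^(5x)
Applying IC y(0) = 4:
Particular solution: y = 4e^(5x)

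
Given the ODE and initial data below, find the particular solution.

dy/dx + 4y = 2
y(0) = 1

General solution: y = 1/2 + Ce^(-4x)
Applying y(0) = 1: C = 1 - 1/2 = 1/2
Particular solution: y = 1/2 + (1/2)e^(-4x)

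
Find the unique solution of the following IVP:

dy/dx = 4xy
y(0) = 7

General solution: y = Ce^(2x²)
Applying IC y(0) = 7:
Particular solution: y = 7e^(2x²)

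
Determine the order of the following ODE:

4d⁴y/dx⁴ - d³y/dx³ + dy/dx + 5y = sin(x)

The order is 4 (highest derivative is of order 4).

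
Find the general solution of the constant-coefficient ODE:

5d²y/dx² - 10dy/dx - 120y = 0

Characteristic equation: 5r² - 10r - 120 = 0
Divide by 5: r² - 2r - 24 = 0
Roots: r = 6, -4 (distinct real)
General solution: y = C₁e^(6x) + C₂e^(-4x)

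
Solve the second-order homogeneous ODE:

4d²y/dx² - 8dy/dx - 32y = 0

Characteristic equation: 4r² - 8r - 32 = 0
Divide by 4: r² - 2r - 8 = 0
Roots: r = 4, -2 (distinct real)
General solution: y = C₁e^(4x) + C₂e^(-2x)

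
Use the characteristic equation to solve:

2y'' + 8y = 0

Characteristic equation: 2r² + 8 = 0
Divide by 2: r² + 4 = 0
Roots: r = ±2i (complex conjugates)
General solution: y = C₁cos(2x) + C₂sin(2x)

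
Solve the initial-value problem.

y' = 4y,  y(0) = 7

General solution: y = Ce^(4x)
Applying IC y(0) = 7:
Particular solution: y = 7e^(4x)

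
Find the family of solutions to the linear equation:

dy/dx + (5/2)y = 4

Using integrating factor method:

General solution: y = 8/5 + Ce^(-5x/2)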